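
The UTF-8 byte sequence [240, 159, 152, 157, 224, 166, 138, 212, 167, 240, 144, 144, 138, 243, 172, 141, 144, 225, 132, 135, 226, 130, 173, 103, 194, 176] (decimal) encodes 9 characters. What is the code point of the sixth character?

U+1107

Offset 0: leading byte 0xF0 = 11110000 → 4-byte char #1 = F0 9F 98 9D.
Offset 4: leading byte 0xE0 = 11100000 → 3-byte char #2 = E0 A6 8A.
Offset 7: leading byte 0xD4 = 11010100 → 2-byte char #3 = D4 A7.
Offset 9: leading byte 0xF0 = 11110000 → 4-byte char #4 = F0 90 90 8A.
Offset 13: leading byte 0xF3 = 11110011 → 4-byte char #5 = F3 AC 8D 90.
Offset 17: leading byte 0xE1 = 11100001 → 3-byte char #6 = E1 84 87.
Leading byte 0xE1 = 11100001 matches 1110xxxx → 3-byte sequence.
Byte 1: 0xE1 = 11100001, payload 0001 (4 bits).
Byte 2: 0x84 = 10000100 (10xxxxxx ✓), payload 000100.
Byte 3: 0x87 = 10000111 (10xxxxxx ✓), payload 000111.
Concatenate: 0001000100000111 = 0x1107 (16 bits → U+1107).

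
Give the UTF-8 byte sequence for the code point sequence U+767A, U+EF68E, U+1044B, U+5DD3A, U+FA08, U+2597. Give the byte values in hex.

U+767A: 3-byte form → E7 99 BA.
U+EF68E: 4-byte form → F3 AF 9A 8E.
U+1044B: 4-byte form → F0 90 91 8B.
U+5DD3A: 4-byte form → F1 9D B4 BA.
U+FA08: 3-byte form → EF A8 88.
U+2597: 3-byte form → E2 96 97.
Concatenated (21 bytes): E7 99 BA F3 AF 9A 8E F0 90 91 8B F1 9D B4 BA EF A8 88 E2 96 97.

E7 99 BA F3 AF 9A 8E F0 90 91 8B F1 9D B4 BA EF A8 88 E2 96 97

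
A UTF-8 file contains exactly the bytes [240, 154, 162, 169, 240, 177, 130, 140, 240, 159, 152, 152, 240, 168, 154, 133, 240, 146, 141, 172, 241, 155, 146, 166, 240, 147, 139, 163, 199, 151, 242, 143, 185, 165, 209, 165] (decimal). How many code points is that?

10

Byte at offset 0: 0xF0 = 11110000 → 4-byte char (#1). Advance 4.
Byte at offset 4: 0xF0 = 11110000 → 4-byte char (#2). Advance 4.
Byte at offset 8: 0xF0 = 11110000 → 4-byte char (#3). Advance 4.
Byte at offset 12: 0xF0 = 11110000 → 4-byte char (#4). Advance 4.
Byte at offset 16: 0xF0 = 11110000 → 4-byte char (#5). Advance 4.
Byte at offset 20: 0xF1 = 11110001 → 4-byte char (#6). Advance 4.
Byte at offset 24: 0xF0 = 11110000 → 4-byte char (#7). Advance 4.
Byte at offset 28: 0xC7 = 11000111 → 2-byte char (#8). Advance 2.
Byte at offset 30: 0xF2 = 11110010 → 4-byte char (#9). Advance 4.
Byte at offset 34: 0xD1 = 11010001 → 2-byte char (#10). Advance 2.
Reached end at offset 36 after 10 code points.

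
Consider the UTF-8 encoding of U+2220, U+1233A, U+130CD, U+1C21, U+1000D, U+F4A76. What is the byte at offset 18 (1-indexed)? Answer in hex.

1-indexed offset 18 is 0-indexed offset 17.
U+2220 → 3-byte form E2 88 A0 at offsets 0–2.
U+1233A → 4-byte form F0 92 8C BA at offsets 3–6.
U+130CD → 4-byte form F0 93 83 8D at offsets 7–10.
U+1C21 → 3-byte form E1 B0 A1 at offsets 11–13.
U+1000D → 4-byte form F0 90 80 8D at offsets 14–17.
Offset 17 falls in char 5's range; it's byte 4 of F0 90 80 8D = 0x8D.

0x8D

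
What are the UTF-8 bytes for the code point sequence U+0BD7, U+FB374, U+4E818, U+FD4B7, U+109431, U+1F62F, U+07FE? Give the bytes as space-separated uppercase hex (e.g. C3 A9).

E0 AF 97 F3 BB 8D B4 F1 8E A0 98 F3 BD 92 B7 F4 89 90 B1 F0 9F 98 AF DF BE

U+0BD7: 3-byte form → E0 AF 97.
U+FB374: 4-byte form → F3 BB 8D B4.
U+4E818: 4-byte form → F1 8E A0 98.
U+FD4B7: 4-byte form → F3 BD 92 B7.
U+109431: 4-byte form → F4 89 90 B1.
U+1F62F: 4-byte form → F0 9F 98 AF.
U+07FE: 2-byte form → DF BE.
Concatenated (25 bytes): E0 AF 97 F3 BB 8D B4 F1 8E A0 98 F3 BD 92 B7 F4 89 90 B1 F0 9F 98 AF DF BE.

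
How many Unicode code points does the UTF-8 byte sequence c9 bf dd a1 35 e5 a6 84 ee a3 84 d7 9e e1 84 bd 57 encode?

Byte at offset 0: 0xC9 = 11001001 → 2-byte char (#1). Advance 2.
Byte at offset 2: 0xDD = 11011101 → 2-byte char (#2). Advance 2.
Byte at offset 4: 0x35 = 00110101 → 1-byte char (#3). Advance 1.
Byte at offset 5: 0xE5 = 11100101 → 3-byte char (#4). Advance 3.
Byte at offset 8: 0xEE = 11101110 → 3-byte char (#5). Advance 3.
Byte at offset 11: 0xD7 = 11010111 → 2-byte char (#6). Advance 2.
Byte at offset 13: 0xE1 = 11100001 → 3-byte char (#7). Advance 3.
Byte at offset 16: 0x57 = 01010111 → 1-byte char (#8). Advance 1.
Reached end at offset 17 after 8 code points.

8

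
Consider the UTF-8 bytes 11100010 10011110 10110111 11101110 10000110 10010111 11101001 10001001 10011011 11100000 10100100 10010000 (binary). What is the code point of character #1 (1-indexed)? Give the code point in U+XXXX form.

U+27B7

Offset 0: leading byte 0xE2 = 11100010 → 3-byte char #1 = E2 9E B7.
Leading byte 0xE2 = 11100010 matches 1110xxxx → 3-byte sequence.
Byte 1: 0xE2 = 11100010, payload 0010 (4 bits).
Byte 2: 0x9E = 10011110 (10xxxxxx ✓), payload 011110.
Byte 3: 0xB7 = 10110111 (10xxxxxx ✓), payload 110111.
Concatenate: 0010011110110111 = 0x27B7 (16 bits → U+27B7).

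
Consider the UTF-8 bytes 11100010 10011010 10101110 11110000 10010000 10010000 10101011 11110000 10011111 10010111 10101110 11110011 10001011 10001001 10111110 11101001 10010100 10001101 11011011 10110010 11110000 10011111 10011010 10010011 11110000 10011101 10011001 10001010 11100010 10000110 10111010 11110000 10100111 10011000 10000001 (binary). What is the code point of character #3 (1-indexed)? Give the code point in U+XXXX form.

Offset 0: leading byte 0xE2 = 11100010 → 3-byte char #1 = E2 9A AE.
Offset 3: leading byte 0xF0 = 11110000 → 4-byte char #2 = F0 90 90 AB.
Offset 7: leading byte 0xF0 = 11110000 → 4-byte char #3 = F0 9F 97 AE.
Leading byte 0xF0 = 11110000 matches 11110xxx → 4-byte sequence.
Byte 1: 0xF0 = 11110000, payload 000 (3 bits).
Byte 2: 0x9F = 10011111 (10xxxxxx ✓), payload 011111.
Byte 3: 0x97 = 10010111 (10xxxxxx ✓), payload 010111.
Byte 4: 0xAE = 10101110 (10xxxxxx ✓), payload 101110.
Concatenate: 000011111010111101110 = 0x1F5EE (21 bits → U+1F5EE).

U+1F5EE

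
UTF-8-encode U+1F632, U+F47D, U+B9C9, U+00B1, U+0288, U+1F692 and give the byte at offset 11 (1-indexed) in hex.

0xC2

1-indexed offset 11 is 0-indexed offset 10.
U+1F632 → 4-byte form F0 9F 98 B2 at offsets 0–3.
U+F47D → 3-byte form EF 91 BD at offsets 4–6.
U+B9C9 → 3-byte form EB A7 89 at offsets 7–9.
U+00B1 → 2-byte form C2 B1 at offsets 10–11.
Offset 10 falls in char 4's range; it's byte 1 of C2 B1 = 0xC2.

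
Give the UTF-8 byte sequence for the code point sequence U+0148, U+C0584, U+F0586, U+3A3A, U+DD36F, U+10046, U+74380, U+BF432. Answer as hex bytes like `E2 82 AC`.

U+0148: 2-byte form → C5 88.
U+C0584: 4-byte form → F3 80 96 84.
U+F0586: 4-byte form → F3 B0 96 86.
U+3A3A: 3-byte form → E3 A8 BA.
U+DD36F: 4-byte form → F3 9D 8D AF.
U+10046: 4-byte form → F0 90 81 86.
U+74380: 4-byte form → F1 B4 8E 80.
U+BF432: 4-byte form → F2 BF 90 B2.
Concatenated (29 bytes): C5 88 F3 80 96 84 F3 B0 96 86 E3 A8 BA F3 9D 8D AF F0 90 81 86 F1 B4 8E 80 F2 BF 90 B2.

C5 88 F3 80 96 84 F3 B0 96 86 E3 A8 BA F3 9D 8D AF F0 90 81 86 F1 B4 8E 80 F2 BF 90 B2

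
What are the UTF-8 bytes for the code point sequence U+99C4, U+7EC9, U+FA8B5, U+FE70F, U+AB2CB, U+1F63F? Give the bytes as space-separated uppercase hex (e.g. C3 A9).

E9 A7 84 E7 BB 89 F3 BA A2 B5 F3 BE 9C 8F F2 AB 8B 8B F0 9F 98 BF

U+99C4: 3-byte form → E9 A7 84.
U+7EC9: 3-byte form → E7 BB 89.
U+FA8B5: 4-byte form → F3 BA A2 B5.
U+FE70F: 4-byte form → F3 BE 9C 8F.
U+AB2CB: 4-byte form → F2 AB 8B 8B.
U+1F63F: 4-byte form → F0 9F 98 BF.
Concatenated (22 bytes): E9 A7 84 E7 BB 89 F3 BA A2 B5 F3 BE 9C 8F F2 AB 8B 8B F0 9F 98 BF.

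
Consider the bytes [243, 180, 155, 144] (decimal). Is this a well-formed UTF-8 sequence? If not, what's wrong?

Leading byte 0xF3 = 11110011 → 4-byte form.
Continuation bytes 0xB4=10110100, 0x9B=10011011, 0x90=10010000 all match 10xxxxxx.
Decoded value 0xF46D0 is ≥ 0x10000 (shortest form) and not a surrogate.

valid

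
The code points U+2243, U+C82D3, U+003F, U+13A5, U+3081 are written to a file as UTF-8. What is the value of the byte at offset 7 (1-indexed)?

0x93

1-indexed offset 7 is 0-indexed offset 6.
U+2243 → 3-byte form E2 89 83 at offsets 0–2.
U+C82D3 → 4-byte form F3 88 8B 93 at offsets 3–6.
Offset 6 falls in char 2's range; it's byte 4 of F3 88 8B 93 = 0x93.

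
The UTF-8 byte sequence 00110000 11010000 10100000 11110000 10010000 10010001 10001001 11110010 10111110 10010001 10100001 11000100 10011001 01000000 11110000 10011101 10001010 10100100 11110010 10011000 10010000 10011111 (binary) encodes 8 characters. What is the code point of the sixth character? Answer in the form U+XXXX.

U+0040

Offset 0: leading byte 0x30 = 00110000 → 1-byte char #1 = 30.
Offset 1: leading byte 0xD0 = 11010000 → 2-byte char #2 = D0 A0.
Offset 3: leading byte 0xF0 = 11110000 → 4-byte char #3 = F0 90 91 89.
Offset 7: leading byte 0xF2 = 11110010 → 4-byte char #4 = F2 BE 91 A1.
Offset 11: leading byte 0xC4 = 11000100 → 2-byte char #5 = C4 99.
Offset 13: leading byte 0x40 = 01000000 → 1-byte char #6 = 40.
Leading byte 0x40 = 01000000 matches 0xxxxxxx → 1-byte sequence.
Byte 1: 0x40 = 01000000, payload 1000000 (7 bits).
Concatenate: 1000000 = 0x40 (7 bits → U+0040).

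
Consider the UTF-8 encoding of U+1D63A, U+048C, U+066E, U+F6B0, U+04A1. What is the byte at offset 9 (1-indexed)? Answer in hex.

0xEF

1-indexed offset 9 is 0-indexed offset 8.
U+1D63A → 4-byte form F0 9D 98 BA at offsets 0–3.
U+048C → 2-byte form D2 8C at offsets 4–5.
U+066E → 2-byte form D9 AE at offsets 6–7.
U+F6B0 → 3-byte form EF 9A B0 at offsets 8–10.
Offset 8 falls in char 4's range; it's byte 1 of EF 9A B0 = 0xEF.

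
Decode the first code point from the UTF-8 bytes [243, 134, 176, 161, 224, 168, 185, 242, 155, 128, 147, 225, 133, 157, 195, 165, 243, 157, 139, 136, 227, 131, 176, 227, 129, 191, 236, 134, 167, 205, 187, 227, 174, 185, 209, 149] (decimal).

Offset 0: leading byte 0xF3 = 11110011 → 4-byte char #1 = F3 86 B0 A1.
Leading byte 0xF3 = 11110011 matches 11110xxx → 4-byte sequence.
Byte 1: 0xF3 = 11110011, payload 011 (3 bits).
Byte 2: 0x86 = 10000110 (10xxxxxx ✓), payload 000110.
Byte 3: 0xB0 = 10110000 (10xxxxxx ✓), payload 110000.
Byte 4: 0xA1 = 10100001 (10xxxxxx ✓), payload 100001.
Concatenate: 011000110110000100001 = 0xC6C21 (21 bits → U+C6C21).

U+C6C21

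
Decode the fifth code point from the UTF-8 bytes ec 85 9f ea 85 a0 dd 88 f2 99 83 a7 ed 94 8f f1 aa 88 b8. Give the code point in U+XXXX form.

U+D50F

Offset 0: leading byte 0xEC = 11101100 → 3-byte char #1 = EC 85 9F.
Offset 3: leading byte 0xEA = 11101010 → 3-byte char #2 = EA 85 A0.
Offset 6: leading byte 0xDD = 11011101 → 2-byte char #3 = DD 88.
Offset 8: leading byte 0xF2 = 11110010 → 4-byte char #4 = F2 99 83 A7.
Offset 12: leading byte 0xED = 11101101 → 3-byte char #5 = ED 94 8F.
Leading byte 0xED = 11101101 matches 1110xxxx → 3-byte sequence.
Byte 1: 0xED = 11101101, payload 1101 (4 bits).
Byte 2: 0x94 = 10010100 (10xxxxxx ✓), payload 010100.
Byte 3: 0x8F = 10001111 (10xxxxxx ✓), payload 001111.
Concatenate: 1101010100001111 = 0xD50F (16 bits → U+D50F).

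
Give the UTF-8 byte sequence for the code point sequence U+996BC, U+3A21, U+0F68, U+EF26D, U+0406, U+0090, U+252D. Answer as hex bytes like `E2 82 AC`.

U+996BC: 4-byte form → F2 99 9A BC.
U+3A21: 3-byte form → E3 A8 A1.
U+0F68: 3-byte form → E0 BD A8.
U+EF26D: 4-byte form → F3 AF 89 AD.
U+0406: 2-byte form → D0 86.
U+0090: 2-byte form → C2 90.
U+252D: 3-byte form → E2 94 AD.
Concatenated (21 bytes): F2 99 9A BC E3 A8 A1 E0 BD A8 F3 AF 89 AD D0 86 C2 90 E2 94 AD.

F2 99 9A BC E3 A8 A1 E0 BD A8 F3 AF 89 AD D0 86 C2 90 E2 94 AD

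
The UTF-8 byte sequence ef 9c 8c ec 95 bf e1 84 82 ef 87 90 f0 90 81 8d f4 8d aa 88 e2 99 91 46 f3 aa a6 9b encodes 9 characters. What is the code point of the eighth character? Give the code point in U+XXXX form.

Offset 0: leading byte 0xEF = 11101111 → 3-byte char #1 = EF 9C 8C.
Offset 3: leading byte 0xEC = 11101100 → 3-byte char #2 = EC 95 BF.
Offset 6: leading byte 0xE1 = 11100001 → 3-byte char #3 = E1 84 82.
Offset 9: leading byte 0xEF = 11101111 → 3-byte char #4 = EF 87 90.
Offset 12: leading byte 0xF0 = 11110000 → 4-byte char #5 = F0 90 81 8D.
Offset 16: leading byte 0xF4 = 11110100 → 4-byte char #6 = F4 8D AA 88.
Offset 20: leading byte 0xE2 = 11100010 → 3-byte char #7 = E2 99 91.
Offset 23: leading byte 0x46 = 01000110 → 1-byte char #8 = 46.
Leading byte 0x46 = 01000110 matches 0xxxxxxx → 1-byte sequence.
Byte 1: 0x46 = 01000110, payload 1000110 (7 bits).
Concatenate: 1000110 = 0x46 (7 bits → U+0046).

U+0046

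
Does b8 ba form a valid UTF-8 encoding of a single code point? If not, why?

Byte 0xB8 = 10111000 has the form 10xxxxxx — a continuation byte — but there is no preceding leading byte.

invalid (continuation byte with no leading byte)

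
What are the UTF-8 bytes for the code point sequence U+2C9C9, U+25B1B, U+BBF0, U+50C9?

F0 AC A7 89 F0 A5 AC 9B EB AF B0 E5 83 89

U+2C9C9: 4-byte form → F0 AC A7 89.
U+25B1B: 4-byte form → F0 A5 AC 9B.
U+BBF0: 3-byte form → EB AF B0.
U+50C9: 3-byte form → E5 83 89.
Concatenated (14 bytes): F0 AC A7 89 F0 A5 AC 9B EB AF B0 E5 83 89.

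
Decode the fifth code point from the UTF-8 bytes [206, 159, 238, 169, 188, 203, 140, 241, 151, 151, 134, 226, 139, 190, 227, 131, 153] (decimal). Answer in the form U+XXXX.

Offset 0: leading byte 0xCE = 11001110 → 2-byte char #1 = CE 9F.
Offset 2: leading byte 0xEE = 11101110 → 3-byte char #2 = EE A9 BC.
Offset 5: leading byte 0xCB = 11001011 → 2-byte char #3 = CB 8C.
Offset 7: leading byte 0xF1 = 11110001 → 4-byte char #4 = F1 97 97 86.
Offset 11: leading byte 0xE2 = 11100010 → 3-byte char #5 = E2 8B BE.
Leading byte 0xE2 = 11100010 matches 1110xxxx → 3-byte sequence.
Byte 1: 0xE2 = 11100010, payload 0010 (4 bits).
Byte 2: 0x8B = 10001011 (10xxxxxx ✓), payload 001011.
Byte 3: 0xBE = 10111110 (10xxxxxx ✓), payload 111110.
Concatenate: 0010001011111110 = 0x22FE (16 bits → U+22FE).

U+22FE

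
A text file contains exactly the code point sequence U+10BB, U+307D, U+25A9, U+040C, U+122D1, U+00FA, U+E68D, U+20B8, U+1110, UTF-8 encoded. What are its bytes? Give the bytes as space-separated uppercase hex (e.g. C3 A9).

E1 82 BB E3 81 BD E2 96 A9 D0 8C F0 92 8B 91 C3 BA EE 9A 8D E2 82 B8 E1 84 90

U+10BB: 3-byte form → E1 82 BB.
U+307D: 3-byte form → E3 81 BD.
U+25A9: 3-byte form → E2 96 A9.
U+040C: 2-byte form → D0 8C.
U+122D1: 4-byte form → F0 92 8B 91.
U+00FA: 2-byte form → C3 BA.
U+E68D: 3-byte form → EE 9A 8D.
U+20B8: 3-byte form → E2 82 B8.
U+1110: 3-byte form → E1 84 90.
Concatenated (26 bytes): E1 82 BB E3 81 BD E2 96 A9 D0 8C F0 92 8B 91 C3 BA EE 9A 8D E2 82 B8 E1 84 90.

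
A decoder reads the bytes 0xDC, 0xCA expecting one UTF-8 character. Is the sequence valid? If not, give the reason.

invalid (non-continuation byte where continuation expected)

Leading byte 0xDC = 11011100 → 2-byte form.
Byte 2 is 0xCA = 11001010, which is not 10xxxxxx — expected a continuation byte.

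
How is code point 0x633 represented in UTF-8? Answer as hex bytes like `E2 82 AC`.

U+0633 = 0x633 = 1587 decimal. In range U+0080–U+07FF → 2-byte form: 110xxxxx 10xxxxxx.
Binary (11 bits): 11000110011.
Split 5+6: 11000 | 110011.
Byte 1: 11011000 = 0xD8.
Byte 2: 10110011 = 0xB3.

D8 B3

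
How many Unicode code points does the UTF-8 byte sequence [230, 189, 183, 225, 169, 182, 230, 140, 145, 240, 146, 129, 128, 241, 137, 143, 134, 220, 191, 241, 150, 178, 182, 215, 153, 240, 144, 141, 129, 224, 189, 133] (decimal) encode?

Byte at offset 0: 0xE6 = 11100110 → 3-byte char (#1). Advance 3.
Byte at offset 3: 0xE1 = 11100001 → 3-byte char (#2). Advance 3.
Byte at offset 6: 0xE6 = 11100110 → 3-byte char (#3). Advance 3.
Byte at offset 9: 0xF0 = 11110000 → 4-byte char (#4). Advance 4.
Byte at offset 13: 0xF1 = 11110001 → 4-byte char (#5). Advance 4.
Byte at offset 17: 0xDC = 11011100 → 2-byte char (#6). Advance 2.
Byte at offset 19: 0xF1 = 11110001 → 4-byte char (#7). Advance 4.
Byte at offset 23: 0xD7 = 11010111 → 2-byte char (#8). Advance 2.
Byte at offset 25: 0xF0 = 11110000 → 4-byte char (#9). Advance 4.
Byte at offset 29: 0xE0 = 11100000 → 3-byte char (#10). Advance 3.
Reached end at offset 32 after 10 code points.

10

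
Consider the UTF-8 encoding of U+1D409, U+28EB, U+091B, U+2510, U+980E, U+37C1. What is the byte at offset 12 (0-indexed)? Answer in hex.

U+1D409 → 4-byte form F0 9D 90 89 at offsets 0–3.
U+28EB → 3-byte form E2 A3 AB at offsets 4–6.
U+091B → 3-byte form E0 A4 9B at offsets 7–9.
U+2510 → 3-byte form E2 94 90 at offsets 10–12.
Offset 12 falls in char 4's range; it's byte 3 of E2 94 90 = 0x90.

0x90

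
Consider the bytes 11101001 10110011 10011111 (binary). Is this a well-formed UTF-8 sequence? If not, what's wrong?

Leading byte 0xE9 = 11101001 → 3-byte form.
Continuation bytes 0xB3=10110011, 0x9F=10011111 all match 10xxxxxx.
Decoded value 0x9CDF is ≥ 0x800 (shortest form) and not a surrogate.

valid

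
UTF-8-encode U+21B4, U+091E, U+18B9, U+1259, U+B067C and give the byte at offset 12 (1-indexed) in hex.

1-indexed offset 12 is 0-indexed offset 11.
U+21B4 → 3-byte form E2 86 B4 at offsets 0–2.
U+091E → 3-byte form E0 A4 9E at offsets 3–5.
U+18B9 → 3-byte form E1 A2 B9 at offsets 6–8.
U+1259 → 3-byte form E1 89 99 at offsets 9–11.
Offset 11 falls in char 4's range; it's byte 3 of E1 89 99 = 0x99.

0x99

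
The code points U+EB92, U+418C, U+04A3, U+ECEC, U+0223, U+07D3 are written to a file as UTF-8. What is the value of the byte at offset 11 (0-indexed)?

U+EB92 → 3-byte form EE AE 92 at offsets 0–2.
U+418C → 3-byte form E4 86 8C at offsets 3–5.
U+04A3 → 2-byte form D2 A3 at offsets 6–7.
U+ECEC → 3-byte form EE B3 AC at offsets 8–10.
U+0223 → 2-byte form C8 A3 at offsets 11–12.
Offset 11 falls in char 5's range; it's byte 1 of C8 A3 = 0xC8.

0xC8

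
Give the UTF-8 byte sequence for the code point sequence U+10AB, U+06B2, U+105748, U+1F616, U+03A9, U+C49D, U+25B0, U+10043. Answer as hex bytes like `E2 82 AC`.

E1 82 AB DA B2 F4 85 9D 88 F0 9F 98 96 CE A9 EC 92 9D E2 96 B0 F0 90 81 83

U+10AB: 3-byte form → E1 82 AB.
U+06B2: 2-byte form → DA B2.
U+105748: 4-byte form → F4 85 9D 88.
U+1F616: 4-byte form → F0 9F 98 96.
U+03A9: 2-byte form → CE A9.
U+C49D: 3-byte form → EC 92 9D.
U+25B0: 3-byte form → E2 96 B0.
U+10043: 4-byte form → F0 90 81 83.
Concatenated (25 bytes): E1 82 AB DA B2 F4 85 9D 88 F0 9F 98 96 CE A9 EC 92 9D E2 96 B0 F0 90 81 83.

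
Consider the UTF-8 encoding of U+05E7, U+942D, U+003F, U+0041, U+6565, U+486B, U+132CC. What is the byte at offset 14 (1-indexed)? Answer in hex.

0xF0

1-indexed offset 14 is 0-indexed offset 13.
U+05E7 → 2-byte form D7 A7 at offsets 0–1.
U+942D → 3-byte form E9 90 AD at offsets 2–4.
U+003F → 1-byte form 3F at offsets 5–5.
U+0041 → 1-byte form 41 at offsets 6–6.
U+6565 → 3-byte form E6 95 A5 at offsets 7–9.
U+486B → 3-byte form E4 A1 AB at offsets 10–12.
U+132CC → 4-byte form F0 93 8B 8C at offsets 13–16.
Offset 13 falls in char 7's range; it's byte 1 of F0 93 8B 8C = 0xF0.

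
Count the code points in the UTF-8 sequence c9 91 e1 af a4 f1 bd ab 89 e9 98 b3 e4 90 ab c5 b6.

6

Byte at offset 0: 0xC9 = 11001001 → 2-byte char (#1). Advance 2.
Byte at offset 2: 0xE1 = 11100001 → 3-byte char (#2). Advance 3.
Byte at offset 5: 0xF1 = 11110001 → 4-byte char (#3). Advance 4.
Byte at offset 9: 0xE9 = 11101001 → 3-byte char (#4). Advance 3.
Byte at offset 12: 0xE4 = 11100100 → 3-byte char (#5). Advance 3.
Byte at offset 15: 0xC5 = 11000101 → 2-byte char (#6). Advance 2.
Reached end at offset 17 after 6 code points.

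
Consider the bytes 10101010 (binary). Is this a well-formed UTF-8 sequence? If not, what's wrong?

invalid (continuation byte with no leading byte)

Byte 0xAA = 10101010 has the form 10xxxxxx — a continuation byte — but there is no preceding leading byte.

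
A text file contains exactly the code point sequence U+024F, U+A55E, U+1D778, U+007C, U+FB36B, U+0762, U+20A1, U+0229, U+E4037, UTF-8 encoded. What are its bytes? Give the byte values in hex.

C9 8F EA 95 9E F0 9D 9D B8 7C F3 BB 8D AB DD A2 E2 82 A1 C8 A9 F3 A4 80 B7

U+024F: 2-byte form → C9 8F.
U+A55E: 3-byte form → EA 95 9E.
U+1D778: 4-byte form → F0 9D 9D B8.
U+007C: 1-byte form → 7C.
U+FB36B: 4-byte form → F3 BB 8D AB.
U+0762: 2-byte form → DD A2.
U+20A1: 3-byte form → E2 82 A1.
U+0229: 2-byte form → C8 A9.
U+E4037: 4-byte form → F3 A4 80 B7.
Concatenated (25 bytes): C9 8F EA 95 9E F0 9D 9D B8 7C F3 BB 8D AB DD A2 E2 82 A1 C8 A9 F3 A4 80 B7.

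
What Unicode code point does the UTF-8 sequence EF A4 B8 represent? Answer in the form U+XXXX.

Leading byte 0xEF = 11101111 matches 1110xxxx → 3-byte sequence.
Byte 1: 0xEF = 11101111, payload 1111 (4 bits).
Byte 2: 0xA4 = 10100100 (10xxxxxx ✓), payload 100100.
Byte 3: 0xB8 = 10111000 (10xxxxxx ✓), payload 111000.
Concatenate: 1111100100111000 = 0xF938 (16 bits → U+F938).

U+F938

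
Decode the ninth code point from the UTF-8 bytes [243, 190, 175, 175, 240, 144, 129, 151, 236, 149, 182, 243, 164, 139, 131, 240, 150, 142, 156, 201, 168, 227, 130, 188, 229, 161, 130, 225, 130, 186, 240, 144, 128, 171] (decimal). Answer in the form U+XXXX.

U+10BA

Offset 0: leading byte 0xF3 = 11110011 → 4-byte char #1 = F3 BE AF AF.
Offset 4: leading byte 0xF0 = 11110000 → 4-byte char #2 = F0 90 81 97.
Offset 8: leading byte 0xEC = 11101100 → 3-byte char #3 = EC 95 B6.
Offset 11: leading byte 0xF3 = 11110011 → 4-byte char #4 = F3 A4 8B 83.
Offset 15: leading byte 0xF0 = 11110000 → 4-byte char #5 = F0 96 8E 9C.
Offset 19: leading byte 0xC9 = 11001001 → 2-byte char #6 = C9 A8.
Offset 21: leading byte 0xE3 = 11100011 → 3-byte char #7 = E3 82 BC.
Offset 24: leading byte 0xE5 = 11100101 → 3-byte char #8 = E5 A1 82.
Offset 27: leading byte 0xE1 = 11100001 → 3-byte char #9 = E1 82 BA.
Leading byte 0xE1 = 11100001 matches 1110xxxx → 3-byte sequence.
Byte 1: 0xE1 = 11100001, payload 0001 (4 bits).
Byte 2: 0x82 = 10000010 (10xxxxxx ✓), payload 000010.
Byte 3: 0xBA = 10111010 (10xxxxxx ✓), payload 111010.
Concatenate: 0001000010111010 = 0x10BA (16 bits → U+10BA).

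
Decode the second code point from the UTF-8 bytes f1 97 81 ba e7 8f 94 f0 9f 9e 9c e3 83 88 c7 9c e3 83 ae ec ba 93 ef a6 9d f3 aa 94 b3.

Offset 0: leading byte 0xF1 = 11110001 → 4-byte char #1 = F1 97 81 BA.
Offset 4: leading byte 0xE7 = 11100111 → 3-byte char #2 = E7 8F 94.
Leading byte 0xE7 = 11100111 matches 1110xxxx → 3-byte sequence.
Byte 1: 0xE7 = 11100111, payload 0111 (4 bits).
Byte 2: 0x8F = 10001111 (10xxxxxx ✓), payload 001111.
Byte 3: 0x94 = 10010100 (10xxxxxx ✓), payload 010100.
Concatenate: 0111001111010100 = 0x73D4 (16 bits → U+73D4).

U+73D4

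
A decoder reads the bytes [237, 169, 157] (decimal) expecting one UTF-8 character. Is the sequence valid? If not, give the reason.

invalid (encodes a surrogate (U+D800–U+DFFF))

Structurally a 3-byte sequence; payload = 0xDA5D.
But 0xDA5D is in U+D800–U+DFFF, the surrogate range. Surrogates are not Unicode scalar values and are forbidden in UTF-8.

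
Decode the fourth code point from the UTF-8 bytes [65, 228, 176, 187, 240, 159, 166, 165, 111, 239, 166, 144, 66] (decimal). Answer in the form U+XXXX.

U+006F

Offset 0: leading byte 0x41 = 01000001 → 1-byte char #1 = 41.
Offset 1: leading byte 0xE4 = 11100100 → 3-byte char #2 = E4 B0 BB.
Offset 4: leading byte 0xF0 = 11110000 → 4-byte char #3 = F0 9F A6 A5.
Offset 8: leading byte 0x6F = 01101111 → 1-byte char #4 = 6F.
Leading byte 0x6F = 01101111 matches 0xxxxxxx → 1-byte sequence.
Byte 1: 0x6F = 01101111, payload 1101111 (7 bits).
Concatenate: 1101111 = 0x6F (7 bits → U+006F).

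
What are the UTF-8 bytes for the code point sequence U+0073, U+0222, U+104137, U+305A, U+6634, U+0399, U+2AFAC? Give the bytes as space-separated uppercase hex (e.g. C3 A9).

73 C8 A2 F4 84 84 B7 E3 81 9A E6 98 B4 CE 99 F0 AA BE AC

U+0073: 1-byte form → 73.
U+0222: 2-byte form → C8 A2.
U+104137: 4-byte form → F4 84 84 B7.
U+305A: 3-byte form → E3 81 9A.
U+6634: 3-byte form → E6 98 B4.
U+0399: 2-byte form → CE 99.
U+2AFAC: 4-byte form → F0 AA BE AC.
Concatenated (19 bytes): 73 C8 A2 F4 84 84 B7 E3 81 9A E6 98 B4 CE 99 F0 AA BE AC.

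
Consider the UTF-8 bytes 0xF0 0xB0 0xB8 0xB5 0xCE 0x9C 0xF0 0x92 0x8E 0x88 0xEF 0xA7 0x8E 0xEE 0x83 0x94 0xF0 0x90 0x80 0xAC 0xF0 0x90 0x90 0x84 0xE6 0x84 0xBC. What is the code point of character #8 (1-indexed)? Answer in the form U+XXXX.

U+613C

Offset 0: leading byte 0xF0 = 11110000 → 4-byte char #1 = F0 B0 B8 B5.
Offset 4: leading byte 0xCE = 11001110 → 2-byte char #2 = CE 9C.
Offset 6: leading byte 0xF0 = 11110000 → 4-byte char #3 = F0 92 8E 88.
Offset 10: leading byte 0xEF = 11101111 → 3-byte char #4 = EF A7 8E.
Offset 13: leading byte 0xEE = 11101110 → 3-byte char #5 = EE 83 94.
Offset 16: leading byte 0xF0 = 11110000 → 4-byte char #6 = F0 90 80 AC.
Offset 20: leading byte 0xF0 = 11110000 → 4-byte char #7 = F0 90 90 84.
Offset 24: leading byte 0xE6 = 11100110 → 3-byte char #8 = E6 84 BC.
Leading byte 0xE6 = 11100110 matches 1110xxxx → 3-byte sequence.
Byte 1: 0xE6 = 11100110, payload 0110 (4 bits).
Byte 2: 0x84 = 10000100 (10xxxxxx ✓), payload 000100.
Byte 3: 0xBC = 10111100 (10xxxxxx ✓), payload 111100.
Concatenate: 0110000100111100 = 0x613C (16 bits → U+613C).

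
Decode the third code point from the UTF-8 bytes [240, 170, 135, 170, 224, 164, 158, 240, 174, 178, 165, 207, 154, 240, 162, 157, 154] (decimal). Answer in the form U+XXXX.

Offset 0: leading byte 0xF0 = 11110000 → 4-byte char #1 = F0 AA 87 AA.
Offset 4: leading byte 0xE0 = 11100000 → 3-byte char #2 = E0 A4 9E.
Offset 7: leading byte 0xF0 = 11110000 → 4-byte char #3 = F0 AE B2 A5.
Leading byte 0xF0 = 11110000 matches 11110xxx → 4-byte sequence.
Byte 1: 0xF0 = 11110000, payload 000 (3 bits).
Byte 2: 0xAE = 10101110 (10xxxxxx ✓), payload 101110.
Byte 3: 0xB2 = 10110010 (10xxxxxx ✓), payload 110010.
Byte 4: 0xA5 = 10100101 (10xxxxxx ✓), payload 100101.
Concatenate: 000101110110010100101 = 0x2ECA5 (21 bits → U+2ECA5).

U+2ECA5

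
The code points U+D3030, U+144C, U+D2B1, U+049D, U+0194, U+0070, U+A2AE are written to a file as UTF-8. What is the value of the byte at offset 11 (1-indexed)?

1-indexed offset 11 is 0-indexed offset 10.
U+D3030 → 4-byte form F3 93 80 B0 at offsets 0–3.
U+144C → 3-byte form E1 91 8C at offsets 4–6.
U+D2B1 → 3-byte form ED 8A B1 at offsets 7–9.
U+049D → 2-byte form D2 9D at offsets 10–11.
Offset 10 falls in char 4's range; it's byte 1 of D2 9D = 0xD2.

0xD2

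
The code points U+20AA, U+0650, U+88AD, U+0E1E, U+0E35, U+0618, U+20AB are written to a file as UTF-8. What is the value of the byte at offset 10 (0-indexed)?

0x9E

U+20AA → 3-byte form E2 82 AA at offsets 0–2.
U+0650 → 2-byte form D9 90 at offsets 3–4.
U+88AD → 3-byte form E8 A2 AD at offsets 5–7.
U+0E1E → 3-byte form E0 B8 9E at offsets 8–10.
Offset 10 falls in char 4's range; it's byte 3 of E0 B8 9E = 0x9E.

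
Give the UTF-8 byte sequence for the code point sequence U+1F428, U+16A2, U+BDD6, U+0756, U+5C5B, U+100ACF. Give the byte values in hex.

F0 9F 90 A8 E1 9A A2 EB B7 96 DD 96 E5 B1 9B F4 80 AB 8F

U+1F428: 4-byte form → F0 9F 90 A8.
U+16A2: 3-byte form → E1 9A A2.
U+BDD6: 3-byte form → EB B7 96.
U+0756: 2-byte form → DD 96.
U+5C5B: 3-byte form → E5 B1 9B.
U+100ACF: 4-byte form → F4 80 AB 8F.
Concatenated (19 bytes): F0 9F 90 A8 E1 9A A2 EB B7 96 DD 96 E5 B1 9B F4 80 AB 8F.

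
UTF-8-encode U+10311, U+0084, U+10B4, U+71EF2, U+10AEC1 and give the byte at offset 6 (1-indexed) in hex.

1-indexed offset 6 is 0-indexed offset 5.
U+10311 → 4-byte form F0 90 8C 91 at offsets 0–3.
U+0084 → 2-byte form C2 84 at offsets 4–5.
Offset 5 falls in char 2's range; it's byte 2 of C2 84 = 0x84.

0x84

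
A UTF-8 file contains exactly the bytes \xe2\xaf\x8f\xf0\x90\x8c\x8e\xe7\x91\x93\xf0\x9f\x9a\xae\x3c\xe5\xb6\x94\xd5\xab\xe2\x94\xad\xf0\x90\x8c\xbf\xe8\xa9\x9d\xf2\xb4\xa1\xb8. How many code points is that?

11

Byte at offset 0: 0xE2 = 11100010 → 3-byte char (#1). Advance 3.
Byte at offset 3: 0xF0 = 11110000 → 4-byte char (#2). Advance 4.
Byte at offset 7: 0xE7 = 11100111 → 3-byte char (#3). Advance 3.
Byte at offset 10: 0xF0 = 11110000 → 4-byte char (#4). Advance 4.
Byte at offset 14: 0x3C = 00111100 → 1-byte char (#5). Advance 1.
Byte at offset 15: 0xE5 = 11100101 → 3-byte char (#6). Advance 3.
Byte at offset 18: 0xD5 = 11010101 → 2-byte char (#7). Advance 2.
Byte at offset 20: 0xE2 = 11100010 → 3-byte char (#8). Advance 3.
Byte at offset 23: 0xF0 = 11110000 → 4-byte char (#9). Advance 4.
Byte at offset 27: 0xE8 = 11101000 → 3-byte char (#10). Advance 3.
Byte at offset 30: 0xF2 = 11110010 → 4-byte char (#11). Advance 4.
Reached end at offset 34 after 11 code points.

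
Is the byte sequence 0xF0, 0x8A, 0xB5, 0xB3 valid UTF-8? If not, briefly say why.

Leading byte 0xF0 = 11110000 → 4-byte form.
Continuation bytes all match 10xxxxxx. Payload decodes to 0xAD73.
But 0xAD73 < 0x10000, the minimum for a 4-byte sequence — this is an overlong encoding.

invalid (overlong encoding)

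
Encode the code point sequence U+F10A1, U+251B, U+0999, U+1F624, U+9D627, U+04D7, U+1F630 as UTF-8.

F3 B1 82 A1 E2 94 9B E0 A6 99 F0 9F 98 A4 F2 9D 98 A7 D3 97 F0 9F 98 B0

U+F10A1: 4-byte form → F3 B1 82 A1.
U+251B: 3-byte form → E2 94 9B.
U+0999: 3-byte form → E0 A6 99.
U+1F624: 4-byte form → F0 9F 98 A4.
U+9D627: 4-byte form → F2 9D 98 A7.
U+04D7: 2-byte form → D3 97.
U+1F630: 4-byte form → F0 9F 98 B0.
Concatenated (24 bytes): F3 B1 82 A1 E2 94 9B E0 A6 99 F0 9F 98 A4 F2 9D 98 A7 D3 97 F0 9F 98 B0.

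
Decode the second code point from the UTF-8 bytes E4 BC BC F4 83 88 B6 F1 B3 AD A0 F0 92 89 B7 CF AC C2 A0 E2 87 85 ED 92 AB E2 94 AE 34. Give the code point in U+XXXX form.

Offset 0: leading byte 0xE4 = 11100100 → 3-byte char #1 = E4 BC BC.
Offset 3: leading byte 0xF4 = 11110100 → 4-byte char #2 = F4 83 88 B6.
Leading byte 0xF4 = 11110100 matches 11110xxx → 4-byte sequence.
Byte 1: 0xF4 = 11110100, payload 100 (3 bits).
Byte 2: 0x83 = 10000011 (10xxxxxx ✓), payload 000011.
Byte 3: 0x88 = 10001000 (10xxxxxx ✓), payload 001000.
Byte 4: 0xB6 = 10110110 (10xxxxxx ✓), payload 110110.
Concatenate: 100000011001000110110 = 0x103236 (21 bits → U+103236).

U+103236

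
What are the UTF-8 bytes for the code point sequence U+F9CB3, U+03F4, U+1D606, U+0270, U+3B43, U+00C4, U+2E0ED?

F3 B9 B2 B3 CF B4 F0 9D 98 86 C9 B0 E3 AD 83 C3 84 F0 AE 83 AD

U+F9CB3: 4-byte form → F3 B9 B2 B3.
U+03F4: 2-byte form → CF B4.
U+1D606: 4-byte form → F0 9D 98 86.
U+0270: 2-byte form → C9 B0.
U+3B43: 3-byte form → E3 AD 83.
U+00C4: 2-byte form → C3 84.
U+2E0ED: 4-byte form → F0 AE 83 AD.
Concatenated (21 bytes): F3 B9 B2 B3 CF B4 F0 9D 98 86 C9 B0 E3 AD 83 C3 84 F0 AE 83 AD.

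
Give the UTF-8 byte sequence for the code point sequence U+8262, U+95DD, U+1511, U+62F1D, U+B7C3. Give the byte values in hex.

U+8262: 3-byte form → E8 89 A2.
U+95DD: 3-byte form → E9 97 9D.
U+1511: 3-byte form → E1 94 91.
U+62F1D: 4-byte form → F1 A2 BC 9D.
U+B7C3: 3-byte form → EB 9F 83.
Concatenated (16 bytes): E8 89 A2 E9 97 9D E1 94 91 F1 A2 BC 9D EB 9F 83.

E8 89 A2 E9 97 9D E1 94 91 F1 A2 BC 9D EB 9F 83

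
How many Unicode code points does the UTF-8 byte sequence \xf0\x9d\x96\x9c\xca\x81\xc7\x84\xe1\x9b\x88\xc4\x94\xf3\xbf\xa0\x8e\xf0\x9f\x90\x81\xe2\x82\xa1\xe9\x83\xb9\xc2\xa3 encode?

10

Byte at offset 0: 0xF0 = 11110000 → 4-byte char (#1). Advance 4.
Byte at offset 4: 0xCA = 11001010 → 2-byte char (#2). Advance 2.
Byte at offset 6: 0xC7 = 11000111 → 2-byte char (#3). Advance 2.
Byte at offset 8: 0xE1 = 11100001 → 3-byte char (#4). Advance 3.
Byte at offset 11: 0xC4 = 11000100 → 2-byte char (#5). Advance 2.
Byte at offset 13: 0xF3 = 11110011 → 4-byte char (#6). Advance 4.
Byte at offset 17: 0xF0 = 11110000 → 4-byte char (#7). Advance 4.
Byte at offset 21: 0xE2 = 11100010 → 3-byte char (#8). Advance 3.
Byte at offset 24: 0xE9 = 11101001 → 3-byte char (#9). Advance 3.
Byte at offset 27: 0xC2 = 11000010 → 2-byte char (#10). Advance 2.
Reached end at offset 29 after 10 code points.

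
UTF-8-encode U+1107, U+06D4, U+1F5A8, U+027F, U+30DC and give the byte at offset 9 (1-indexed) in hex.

1-indexed offset 9 is 0-indexed offset 8.
U+1107 → 3-byte form E1 84 87 at offsets 0–2.
U+06D4 → 2-byte form DB 94 at offsets 3–4.
U+1F5A8 → 4-byte form F0 9F 96 A8 at offsets 5–8.
Offset 8 falls in char 3's range; it's byte 4 of F0 9F 96 A8 = 0xA8.

0xA8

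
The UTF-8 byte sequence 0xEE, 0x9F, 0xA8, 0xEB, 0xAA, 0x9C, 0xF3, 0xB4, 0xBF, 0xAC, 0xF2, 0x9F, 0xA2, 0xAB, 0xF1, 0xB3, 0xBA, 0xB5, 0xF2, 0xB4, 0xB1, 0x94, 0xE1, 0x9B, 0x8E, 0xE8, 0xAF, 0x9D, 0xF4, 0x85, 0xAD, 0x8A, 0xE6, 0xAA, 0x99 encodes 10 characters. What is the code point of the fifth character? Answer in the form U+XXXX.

U+73EB5

Offset 0: leading byte 0xEE = 11101110 → 3-byte char #1 = EE 9F A8.
Offset 3: leading byte 0xEB = 11101011 → 3-byte char #2 = EB AA 9C.
Offset 6: leading byte 0xF3 = 11110011 → 4-byte char #3 = F3 B4 BF AC.
Offset 10: leading byte 0xF2 = 11110010 → 4-byte char #4 = F2 9F A2 AB.
Offset 14: leading byte 0xF1 = 11110001 → 4-byte char #5 = F1 B3 BA B5.
Leading byte 0xF1 = 11110001 matches 11110xxx → 4-byte sequence.
Byte 1: 0xF1 = 11110001, payload 001 (3 bits).
Byte 2: 0xB3 = 10110011 (10xxxxxx ✓), payload 110011.
Byte 3: 0xBA = 10111010 (10xxxxxx ✓), payload 111010.
Byte 4: 0xB5 = 10110101 (10xxxxxx ✓), payload 110101.
Concatenate: 001110011111010110101 = 0x73EB5 (21 bits → U+73EB5).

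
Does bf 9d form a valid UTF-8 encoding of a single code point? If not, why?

invalid (continuation byte with no leading byte)

Byte 0xBF = 10111111 has the form 10xxxxxx — a continuation byte — but there is no preceding leading byte.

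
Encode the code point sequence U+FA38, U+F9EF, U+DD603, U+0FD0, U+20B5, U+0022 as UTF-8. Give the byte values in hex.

U+FA38: 3-byte form → EF A8 B8.
U+F9EF: 3-byte form → EF A7 AF.
U+DD603: 4-byte form → F3 9D 98 83.
U+0FD0: 3-byte form → E0 BF 90.
U+20B5: 3-byte form → E2 82 B5.
U+0022: 1-byte form → 22.
Concatenated (17 bytes): EF A8 B8 EF A7 AF F3 9D 98 83 E0 BF 90 E2 82 B5 22.

EF A8 B8 EF A7 AF F3 9D 98 83 E0 BF 90 E2 82 B5 22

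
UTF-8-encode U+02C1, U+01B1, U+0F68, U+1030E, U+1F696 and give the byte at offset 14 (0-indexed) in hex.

U+02C1 → 2-byte form CB 81 at offsets 0–1.
U+01B1 → 2-byte form C6 B1 at offsets 2–3.
U+0F68 → 3-byte form E0 BD A8 at offsets 4–6.
U+1030E → 4-byte form F0 90 8C 8E at offsets 7–10.
U+1F696 → 4-byte form F0 9F 9A 96 at offsets 11–14.
Offset 14 falls in char 5's range; it's byte 4 of F0 9F 9A 96 = 0x96.

0x96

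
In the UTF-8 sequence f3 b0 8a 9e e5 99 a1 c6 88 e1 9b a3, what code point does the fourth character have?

U+16E3

Offset 0: leading byte 0xF3 = 11110011 → 4-byte char #1 = F3 B0 8A 9E.
Offset 4: leading byte 0xE5 = 11100101 → 3-byte char #2 = E5 99 A1.
Offset 7: leading byte 0xC6 = 11000110 → 2-byte char #3 = C6 88.
Offset 9: leading byte 0xE1 = 11100001 → 3-byte char #4 = E1 9B A3.
Leading byte 0xE1 = 11100001 matches 1110xxxx → 3-byte sequence.
Byte 1: 0xE1 = 11100001, payload 0001 (4 bits).
Byte 2: 0x9B = 10011011 (10xxxxxx ✓), payload 011011.
Byte 3: 0xA3 = 10100011 (10xxxxxx ✓), payload 100011.
Concatenate: 0001011011100011 = 0x16E3 (16 bits → U+16E3).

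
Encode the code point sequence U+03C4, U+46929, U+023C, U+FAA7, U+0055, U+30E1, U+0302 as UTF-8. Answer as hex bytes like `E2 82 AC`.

CF 84 F1 86 A4 A9 C8 BC EF AA A7 55 E3 83 A1 CC 82

U+03C4: 2-byte form → CF 84.
U+46929: 4-byte form → F1 86 A4 A9.
U+023C: 2-byte form → C8 BC.
U+FAA7: 3-byte form → EF AA A7.
U+0055: 1-byte form → 55.
U+30E1: 3-byte form → E3 83 A1.
U+0302: 2-byte form → CC 82.
Concatenated (17 bytes): CF 84 F1 86 A4 A9 C8 BC EF AA A7 55 E3 83 A1 CC 82.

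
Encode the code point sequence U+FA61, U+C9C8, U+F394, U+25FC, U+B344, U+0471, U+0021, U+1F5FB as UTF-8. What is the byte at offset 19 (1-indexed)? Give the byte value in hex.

0xF0

1-indexed offset 19 is 0-indexed offset 18.
U+FA61 → 3-byte form EF A9 A1 at offsets 0–2.
U+C9C8 → 3-byte form EC A7 88 at offsets 3–5.
U+F394 → 3-byte form EF 8E 94 at offsets 6–8.
U+25FC → 3-byte form E2 97 BC at offsets 9–11.
U+B344 → 3-byte form EB 8D 84 at offsets 12–14.
U+0471 → 2-byte form D1 B1 at offsets 15–16.
U+0021 → 1-byte form 21 at offsets 17–17.
U+1F5FB → 4-byte form F0 9F 97 BB at offsets 18–21.
Offset 18 falls in char 8's range; it's byte 1 of F0 9F 97 BB = 0xF0.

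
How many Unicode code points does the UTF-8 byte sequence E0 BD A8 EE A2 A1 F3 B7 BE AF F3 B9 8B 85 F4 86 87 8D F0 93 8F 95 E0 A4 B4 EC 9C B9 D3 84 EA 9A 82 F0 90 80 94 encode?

11

Byte at offset 0: 0xE0 = 11100000 → 3-byte char (#1). Advance 3.
Byte at offset 3: 0xEE = 11101110 → 3-byte char (#2). Advance 3.
Byte at offset 6: 0xF3 = 11110011 → 4-byte char (#3). Advance 4.
Byte at offset 10: 0xF3 = 11110011 → 4-byte char (#4). Advance 4.
Byte at offset 14: 0xF4 = 11110100 → 4-byte char (#5). Advance 4.
Byte at offset 18: 0xF0 = 11110000 → 4-byte char (#6). Advance 4.
Byte at offset 22: 0xE0 = 11100000 → 3-byte char (#7). Advance 3.
Byte at offset 25: 0xEC = 11101100 → 3-byte char (#8). Advance 3.
Byte at offset 28: 0xD3 = 11010011 → 2-byte char (#9). Advance 2.
Byte at offset 30: 0xEA = 11101010 → 3-byte char (#10). Advance 3.
Byte at offset 33: 0xF0 = 11110000 → 4-byte char (#11). Advance 4.
Reached end at offset 37 after 11 code points.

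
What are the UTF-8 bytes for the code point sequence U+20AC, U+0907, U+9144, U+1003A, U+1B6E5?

E2 82 AC E0 A4 87 E9 85 84 F0 90 80 BA F0 9B 9B A5

U+20AC: 3-byte form → E2 82 AC.
U+0907: 3-byte form → E0 A4 87.
U+9144: 3-byte form → E9 85 84.
U+1003A: 4-byte form → F0 90 80 BA.
U+1B6E5: 4-byte form → F0 9B 9B A5.
Concatenated (17 bytes): E2 82 AC E0 A4 87 E9 85 84 F0 90 80 BA F0 9B 9B A5.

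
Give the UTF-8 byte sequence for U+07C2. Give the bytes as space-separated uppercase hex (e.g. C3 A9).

U+07C2 = 0x7C2 = 1986 decimal. In range U+0080–U+07FF → 2-byte form: 110xxxxx 10xxxxxx.
Binary (11 bits): 11111000010.
Split 5+6: 11111 | 000010.
Byte 1: 11011111 = 0xDF.
Byte 2: 10000010 = 0x82.

DF 82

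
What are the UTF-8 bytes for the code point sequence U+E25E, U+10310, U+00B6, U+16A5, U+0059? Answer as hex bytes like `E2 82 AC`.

EE 89 9E F0 90 8C 90 C2 B6 E1 9A A5 59

U+E25E: 3-byte form → EE 89 9E.
U+10310: 4-byte form → F0 90 8C 90.
U+00B6: 2-byte form → C2 B6.
U+16A5: 3-byte form → E1 9A A5.
U+0059: 1-byte form → 59.
Concatenated (13 bytes): EE 89 9E F0 90 8C 90 C2 B6 E1 9A A5 59.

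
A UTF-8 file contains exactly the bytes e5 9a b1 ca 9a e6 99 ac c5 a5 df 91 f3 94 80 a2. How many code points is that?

6

Byte at offset 0: 0xE5 = 11100101 → 3-byte char (#1). Advance 3.
Byte at offset 3: 0xCA = 11001010 → 2-byte char (#2). Advance 2.
Byte at offset 5: 0xE6 = 11100110 → 3-byte char (#3). Advance 3.
Byte at offset 8: 0xC5 = 11000101 → 2-byte char (#4). Advance 2.
Byte at offset 10: 0xDF = 11011111 → 2-byte char (#5). Advance 2.
Byte at offset 12: 0xF3 = 11110011 → 4-byte char (#6). Advance 4.
Reached end at offset 16 after 6 code points.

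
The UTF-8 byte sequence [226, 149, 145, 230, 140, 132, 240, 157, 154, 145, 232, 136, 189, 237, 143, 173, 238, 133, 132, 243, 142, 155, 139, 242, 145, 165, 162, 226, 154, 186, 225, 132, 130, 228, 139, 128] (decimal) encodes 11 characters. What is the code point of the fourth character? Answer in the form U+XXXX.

Offset 0: leading byte 0xE2 = 11100010 → 3-byte char #1 = E2 95 91.
Offset 3: leading byte 0xE6 = 11100110 → 3-byte char #2 = E6 8C 84.
Offset 6: leading byte 0xF0 = 11110000 → 4-byte char #3 = F0 9D 9A 91.
Offset 10: leading byte 0xE8 = 11101000 → 3-byte char #4 = E8 88 BD.
Leading byte 0xE8 = 11101000 matches 1110xxxx → 3-byte sequence.
Byte 1: 0xE8 = 11101000, payload 1000 (4 bits).
Byte 2: 0x88 = 10001000 (10xxxxxx ✓), payload 001000.
Byte 3: 0xBD = 10111101 (10xxxxxx ✓), payload 111101.
Concatenate: 1000001000111101 = 0x823D (16 bits → U+823D).

U+823D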